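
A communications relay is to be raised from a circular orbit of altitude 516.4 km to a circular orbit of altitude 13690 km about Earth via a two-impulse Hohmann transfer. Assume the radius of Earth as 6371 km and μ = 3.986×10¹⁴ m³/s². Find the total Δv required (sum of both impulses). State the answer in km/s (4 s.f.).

Δv_total ≈ 2.946 km/s

r₁ = 6371 + 516.4 = 6887.4 km = 6.8874×10⁶ m.
r₂ = 6371 + 13690 = 20061 km = 2.0061×10⁷ m.
Transfer ellipse a_t = (r₁ + r₂)/2 = 1.347×10⁷ m.
At r₁: circular v_c1 = √(μ/r₁) = 7607 m/s; transfer-perigee v_p = √[μ(2/r₁ − 1/a_t)] = 9283 m/s.
Δv₁ = v_p − v_c1 = 1675 m/s.
At r₂: circular v_c2 = √(μ/r₂) = 4458 m/s; transfer-apogee v_a = √[μ(2/r₂ − 1/a_t)] = 3187 m/s.
Δv₂ = v_c2 − v_a = 1271 m/s.
Total Δv = Δv₁ + Δv₂ = 2946 m/s = 2.946 km/s.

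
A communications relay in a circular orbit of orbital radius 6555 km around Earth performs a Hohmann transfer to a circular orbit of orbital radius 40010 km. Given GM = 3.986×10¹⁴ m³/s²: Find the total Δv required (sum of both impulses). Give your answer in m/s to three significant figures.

r₁ = 6555 km = 6.555×10⁶ m.
r₂ = 40010 km = 4.001×10⁷ m.
Transfer ellipse a_t = (r₁ + r₂)/2 = 2.328×10⁷ m.
At r₁: circular v_c1 = √(μ/r₁) = 7798 m/s; transfer-perigee v_p = √[μ(2/r₁ − 1/a_t)] = 10220 m/s.
Δv₁ = v_p − v_c1 = 2424 m/s.
At r₂: circular v_c2 = √(μ/r₂) = 3156 m/s; transfer-apogee v_a = √[μ(2/r₂ − 1/a_t)] = 1675 m/s.
Δv₂ = v_c2 − v_a = 1482 m/s.
Total Δv = Δv₁ + Δv₂ = 3906 m/s.

Δv_total ≈ 3910 m/s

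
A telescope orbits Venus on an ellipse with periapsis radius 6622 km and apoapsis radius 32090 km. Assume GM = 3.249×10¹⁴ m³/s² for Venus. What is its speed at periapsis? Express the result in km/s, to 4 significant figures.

Semi-major axis a = (r_p + r_a)/2 = 19356 km = 1.936×10⁷ m.
Vis-viva: v² = μ(2/r − 1/a) = 3.249×10¹⁴ × (3.020×10⁻⁷ − 5.166×10⁻⁸) = 8.134×10⁷ m²/s².
v = 9019 m/s = 9.019 km/s.

v ≈ 9.019 km/s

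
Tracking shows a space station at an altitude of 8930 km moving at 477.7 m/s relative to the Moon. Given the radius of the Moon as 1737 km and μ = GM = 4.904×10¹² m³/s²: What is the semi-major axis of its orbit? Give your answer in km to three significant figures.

r = 1737 + 8930 = 10667 km = 1.067×10⁷ m.
Specific orbital energy ε = v²/2 − μ/r = (477.7)²/2 − 4.904×10¹²/1.067×10⁷ = -3.456×10⁵ J/kg.
Since ε = −μ/(2a), a = −μ/(2ε) = 7.094×10⁶ m = 7094.1 km.

a ≈ 7090 km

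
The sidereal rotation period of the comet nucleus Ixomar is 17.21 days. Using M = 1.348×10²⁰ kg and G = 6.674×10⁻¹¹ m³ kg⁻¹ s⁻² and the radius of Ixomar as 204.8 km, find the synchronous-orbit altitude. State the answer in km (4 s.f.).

h_sync ≈ 7753 km

μ = GM = 6.674×10⁻¹¹ × 1.348×10²⁰ = 8.997×10⁹ m³/s².
T = 17.21 days = 1.487×10⁶ s.
A synchronous orbit has period T, so by Kepler's third law a = (μT²/4π²)^(1/3).
μT²/4π² = 8.997×10⁹ × (1.487×10⁶)² / 39.48 = 5.039×10²⁰ m³.
a = 7.957×10⁶ m = 7957.4 km.
Altitude h = a − R = 7957.4 − 204.8 = 7752.6 km.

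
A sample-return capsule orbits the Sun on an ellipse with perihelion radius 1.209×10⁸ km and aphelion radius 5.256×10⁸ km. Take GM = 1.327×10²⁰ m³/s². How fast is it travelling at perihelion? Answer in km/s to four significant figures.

Semi-major axis a = (r_p + r_a)/2 = 3.2325×10⁸ km = 3.232×10¹¹ m.
Vis-viva: v² = μ(2/r − 1/a) = 1.327×10²⁰ × (1.654×10⁻¹¹ − 3.094×10⁻¹²) = 1.785×10⁹ m²/s².
v = 42250 m/s = 42.25 km/s.

v ≈ 42.25 km/s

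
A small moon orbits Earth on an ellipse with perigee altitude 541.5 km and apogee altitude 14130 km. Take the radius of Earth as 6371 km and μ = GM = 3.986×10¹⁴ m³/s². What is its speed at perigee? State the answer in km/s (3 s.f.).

r_p = 6371 + 541.5 = 6912.5 km = 6.9125×10⁶ m.
r_a = 6371 + 14130 = 20501 km = 2.0501×10⁷ m.
Semi-major axis a = (r_p + r_a)/2 = 13707 km = 1.371×10⁷ m.
Vis-viva: v² = μ(2/r − 1/a) = 3.986×10¹⁴ × (2.893×10⁻⁷ − 7.296×10⁻⁸) = 8.625×10⁷ m²/s².
v = 9287 m/s = 9.287 km/s.

v ≈ 9.29 km/s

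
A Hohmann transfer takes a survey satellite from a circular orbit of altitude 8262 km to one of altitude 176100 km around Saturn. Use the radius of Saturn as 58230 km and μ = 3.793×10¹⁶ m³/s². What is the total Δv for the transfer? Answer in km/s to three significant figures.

Δv_total ≈ 10.2 km/s

r₁ = 58230 + 8262 = 66492 km = 6.6492×10⁷ m.
r₂ = 58230 + 176100 = 234330 km = 2.3433×10⁸ m.
Transfer ellipse a_t = (r₁ + r₂)/2 = 1.504×10⁸ m.
At r₁: circular v_c1 = √(μ/r₁) = 23880 m/s; transfer-perikrone v_p = √[μ(2/r₁ − 1/a_t)] = 29810 m/s.
Δv₁ = v_p − v_c1 = 5927 m/s.
At r₂: circular v_c2 = √(μ/r₂) = 12720 m/s; transfer-apokrone v_a = √[μ(2/r₂ − 1/a_t)] = 8459 m/s.
Δv₂ = v_c2 − v_a = 4264 m/s.
Total Δv = Δv₁ + Δv₂ = 10190 m/s = 10.19 km/s.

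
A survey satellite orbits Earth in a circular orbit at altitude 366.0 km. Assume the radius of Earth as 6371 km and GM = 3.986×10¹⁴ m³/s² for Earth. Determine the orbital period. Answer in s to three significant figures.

r = 6371 + 366.0 = 6737.0 km = 6.7370×10⁶ m.
Kepler's third law: T = 2π√(r³/μ) = 2π√((6.737×10⁶)³ / 3.986×10¹⁴).
r³/μ = 7.671×10⁵ s², so T = 2π × 8.759×10² = 5.503×10³ s.

T ≈ 5500 s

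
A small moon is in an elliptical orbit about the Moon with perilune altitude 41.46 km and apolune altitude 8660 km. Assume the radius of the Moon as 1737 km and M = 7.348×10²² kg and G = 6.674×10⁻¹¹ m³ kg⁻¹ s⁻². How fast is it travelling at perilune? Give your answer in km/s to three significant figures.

μ = GM = 6.674×10⁻¹¹ × 7.348×10²² = 4.904×10¹² m³/s².
r_p = 1737 + 41.46 = 1778.5 km = 1.7785×10⁶ m.
r_a = 1737 + 8660 = 10397 km = 1.0397×10⁷ m.
Semi-major axis a = (r_p + r_a)/2 = 6087.7 km = 6.088×10⁶ m.
Vis-viva: v² = μ(2/r − 1/a) = 4.904×10¹² × (1.125×10⁻⁶ − 1.643×10⁻⁷) = 4.709×10⁶ m²/s².
v = 2170 m/s = 2.170 km/s.

v ≈ 2.17 km/s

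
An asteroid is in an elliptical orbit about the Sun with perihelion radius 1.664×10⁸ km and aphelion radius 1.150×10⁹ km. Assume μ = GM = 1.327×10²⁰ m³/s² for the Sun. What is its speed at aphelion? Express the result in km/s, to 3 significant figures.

v ≈ 5.40 km/s

Semi-major axis a = (r_p + r_a)/2 = 6.5820×10⁸ km = 6.582×10¹¹ m.
Vis-viva: v² = μ(2/r − 1/a) = 1.327×10²⁰ × (1.739×10⁻¹² − 1.519×10⁻¹²) = 2.917×10⁷ m²/s².
v = 5401 m/s = 5.401 km/s.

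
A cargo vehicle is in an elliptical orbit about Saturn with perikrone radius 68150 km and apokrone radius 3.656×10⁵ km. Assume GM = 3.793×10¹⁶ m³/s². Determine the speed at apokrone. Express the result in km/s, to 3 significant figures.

Semi-major axis a = (r_p + r_a)/2 = 2.1688×10⁵ km = 2.169×10⁸ m.
Vis-viva: v² = μ(2/r − 1/a) = 3.793×10¹⁶ × (5.470×10⁻⁹ − 4.611×10⁻⁹) = 3.260×10⁷ m²/s².
v = 5710 m/s = 5.710 km/s.

v ≈ 5.71 km/s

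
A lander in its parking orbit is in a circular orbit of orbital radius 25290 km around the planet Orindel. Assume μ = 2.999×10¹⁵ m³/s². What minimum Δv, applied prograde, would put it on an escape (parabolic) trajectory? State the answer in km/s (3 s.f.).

Δv ≈ 4.51 km/s

r = 25290 km = 2.529×10⁷ m.
Circular speed v_c = √(μ/r) = 10890 m/s.
Escape speed v_esc = √(2μ/r) = √2 × v_c = 15400 m/s.
Δv = v_esc − v_c = 4511 m/s = 4.511 km/s.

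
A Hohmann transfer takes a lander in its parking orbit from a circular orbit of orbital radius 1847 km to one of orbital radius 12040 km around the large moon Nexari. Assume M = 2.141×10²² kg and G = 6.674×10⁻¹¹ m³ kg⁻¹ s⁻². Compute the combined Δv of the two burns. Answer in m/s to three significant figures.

μ = GM = 6.674×10⁻¹¹ × 2.141×10²² = 1.429×10¹² m³/s².
r₁ = 1847 km = 1.847×10⁶ m.
r₂ = 12040 km = 1.204×10⁷ m.
Transfer ellipse a_t = (r₁ + r₂)/2 = 6.944×10⁶ m.
At r₁: circular v_c1 = √(μ/r₁) = 879.6 m/s; transfer-periapsis v_p = √[μ(2/r₁ − 1/a_t)] = 1158 m/s.
Δv₁ = v_p − v_c1 = 278.7 m/s.
At r₂: circular v_c2 = √(μ/r₂) = 344.5 m/s; transfer-apoapsis v_a = √[μ(2/r₂ − 1/a_t)] = 177.7 m/s.
Δv₂ = v_c2 − v_a = 166.8 m/s.
Total Δv = Δv₁ + Δv₂ = 445.5 m/s.

Δv_total ≈ 445 m/s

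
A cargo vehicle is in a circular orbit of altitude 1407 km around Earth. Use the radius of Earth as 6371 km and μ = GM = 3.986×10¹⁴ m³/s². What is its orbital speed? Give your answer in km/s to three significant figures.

r = 6371 + 1407 = 7778.0 km = 7.7780×10⁶ m.
For a circular orbit v = √(μ/r) = √(3.986×10¹⁴ / 7.778×10⁶) = √(5.125×10⁷) = 7159 m/s.
That is 7.159 km/s.

v ≈ 7.16 km/s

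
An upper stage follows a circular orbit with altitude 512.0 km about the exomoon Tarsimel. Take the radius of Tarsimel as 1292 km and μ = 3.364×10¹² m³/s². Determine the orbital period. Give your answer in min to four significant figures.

r = 1292 + 512.0 = 1804.0 km = 1.8040×10⁶ m.
Kepler's third law: T = 2π√(r³/μ) = 2π√((1.804×10⁶)³ / 3.364×10¹²).
r³/μ = 1.745×10⁶ s², so T = 2π × 1.321×10³ = 8.301×10³ s.
Converting: 8.301×10³ s ÷ 60.00 = 138.3 min.

T ≈ 138.3 min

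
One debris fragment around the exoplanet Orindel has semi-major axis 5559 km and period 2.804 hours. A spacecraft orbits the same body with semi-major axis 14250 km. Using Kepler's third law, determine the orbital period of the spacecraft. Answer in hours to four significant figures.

T₂ ≈ 11.51 hours

Kepler's third law: T² ∝ a³, so T₂ = T₁ (a₂/a₁)^(3/2).
a₂/a₁ = 2.563, (a₂/a₁)^(3/2) = 4.104.
T₂ = 2.804 × 4.104 = 11.51 hours.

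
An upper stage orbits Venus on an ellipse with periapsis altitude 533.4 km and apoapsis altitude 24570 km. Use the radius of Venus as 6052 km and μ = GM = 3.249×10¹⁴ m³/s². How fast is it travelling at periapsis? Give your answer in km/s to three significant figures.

r_p = 6052 + 533.4 = 6585.4 km = 6.5854×10⁶ m.
r_a = 6052 + 24570 = 30622 km = 3.0622×10⁷ m.
Semi-major axis a = (r_p + r_a)/2 = 18604 km = 1.860×10⁷ m.
Vis-viva: v² = μ(2/r − 1/a) = 3.249×10¹⁴ × (3.037×10⁻⁷ − 5.375×10⁻⁸) = 8.121×10⁷ m²/s².
v = 9012 m/s = 9.012 km/s.

v ≈ 9.01 km/s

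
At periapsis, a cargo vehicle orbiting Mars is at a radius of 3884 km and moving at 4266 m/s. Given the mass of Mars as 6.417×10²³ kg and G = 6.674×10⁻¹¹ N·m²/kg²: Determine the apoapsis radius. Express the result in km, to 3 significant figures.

μ = GM = 6.674×10⁻¹¹ × 6.417×10²³ = 4.283×10¹³ m³/s².
r_p = 3.884×10⁶ m.
Specific energy ε = v²/2 − μ/r = -1.927×10⁶ J/kg, so a = −μ/(2ε) = 1.111×10⁷ m.
The apsides satisfy r_p + r_a = 2a, so the apoapsis radius is 2a − r_p = 1.834×10⁷ m = 18339 km.

apoapsis radius ≈ 18300 km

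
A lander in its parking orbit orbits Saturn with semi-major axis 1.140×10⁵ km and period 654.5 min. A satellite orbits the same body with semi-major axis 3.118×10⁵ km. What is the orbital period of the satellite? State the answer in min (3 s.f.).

Kepler's third law: T² ∝ a³, so T₂ = T₁ (a₂/a₁)^(3/2).
a₂/a₁ = 2.735, (a₂/a₁)^(3/2) = 4.523.
T₂ = 654.5 × 4.523 = 2961 min.

T₂ ≈ 2960 min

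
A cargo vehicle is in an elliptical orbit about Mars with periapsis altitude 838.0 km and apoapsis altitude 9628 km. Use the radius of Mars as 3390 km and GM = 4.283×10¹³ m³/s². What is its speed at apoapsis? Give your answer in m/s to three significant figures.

r_p = 3390 + 838.0 = 4228.0 km = 4.2280×10⁶ m.
r_a = 3390 + 9628 = 13018 km = 1.3018×10⁷ m.
Semi-major axis a = (r_p + r_a)/2 = 8623.0 km = 8.623×10⁶ m.
Vis-viva: v² = μ(2/r − 1/a) = 4.283×10¹³ × (1.536×10⁻⁷ − 1.160×10⁻⁷) = 1.613×10⁶ m²/s².
v = 1270 m/s.

v ≈ 1270 m/s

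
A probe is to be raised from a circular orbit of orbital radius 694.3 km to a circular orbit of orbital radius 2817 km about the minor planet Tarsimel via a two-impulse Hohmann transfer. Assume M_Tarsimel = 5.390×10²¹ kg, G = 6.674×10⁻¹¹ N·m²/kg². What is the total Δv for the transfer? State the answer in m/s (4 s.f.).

Δv_total ≈ 324.6 m/s

μ = GM = 6.674×10⁻¹¹ × 5.390×10²¹ = 3.597×10¹¹ m³/s².
r₁ = 694.3 km = 6.943×10⁵ m.
r₂ = 2817 km = 2.817×10⁶ m.
Transfer ellipse a_t = (r₁ + r₂)/2 = 1.756×10⁶ m.
At r₁: circular v_c1 = √(μ/r₁) = 719.8 m/s; transfer-periapsis v_p = √[μ(2/r₁ − 1/a_t)] = 911.8 m/s.
Δv₁ = v_p − v_c1 = 192.0 m/s.
At r₂: circular v_c2 = √(μ/r₂) = 357.4 m/s; transfer-apoapsis v_a = √[μ(2/r₂ − 1/a_t)] = 224.7 m/s.
Δv₂ = v_c2 − v_a = 132.6 m/s.
Total Δv = Δv₁ + Δv₂ = 324.6 m/s.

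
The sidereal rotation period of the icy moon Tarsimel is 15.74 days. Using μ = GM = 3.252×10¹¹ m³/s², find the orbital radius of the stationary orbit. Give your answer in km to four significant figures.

T = 15.74 days = 1.360×10⁶ s.
A synchronous orbit has period T, so by Kepler's third law a = (μT²/4π²)^(1/3).
μT²/4π² = 3.252×10¹¹ × (1.360×10⁶)² / 39.48 = 1.523×10²² m³.
a = 2.479×10⁷ m = 24790 km.

r_sync ≈ 24790 km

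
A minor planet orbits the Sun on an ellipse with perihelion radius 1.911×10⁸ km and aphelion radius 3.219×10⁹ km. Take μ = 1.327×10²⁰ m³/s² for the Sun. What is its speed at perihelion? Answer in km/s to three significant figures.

v ≈ 36.2 km/s

Semi-major axis a = (r_p + r_a)/2 = 1.7050×10⁹ km = 1.705×10¹² m.
Vis-viva: v² = μ(2/r − 1/a) = 1.327×10²⁰ × (1.047×10⁻¹¹ − 5.865×10⁻¹³) = 1.311×10⁹ m²/s².
v = 36210 m/s = 36.21 km/s.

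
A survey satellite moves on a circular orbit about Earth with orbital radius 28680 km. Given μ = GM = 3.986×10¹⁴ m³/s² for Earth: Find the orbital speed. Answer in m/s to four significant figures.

v ≈ 3728 m/s

r = 28680 km = 2.868×10⁷ m.
For a circular orbit v = √(μ/r) = √(3.986×10¹⁴ / 2.868×10⁷) = √(1.390×10⁷) = 3728 m/s.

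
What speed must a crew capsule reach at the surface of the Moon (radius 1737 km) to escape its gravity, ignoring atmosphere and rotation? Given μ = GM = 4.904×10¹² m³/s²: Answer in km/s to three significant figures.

v_esc ≈ 2.38 km/s

r = R = 1.737×10⁶ m.
Escape speed v_esc = √(2μ/r) = √(2 × 4.904×10¹² / 1.737×10⁶) = √(5.647×10⁶) = 2376 m/s.
= 2.376 km/s.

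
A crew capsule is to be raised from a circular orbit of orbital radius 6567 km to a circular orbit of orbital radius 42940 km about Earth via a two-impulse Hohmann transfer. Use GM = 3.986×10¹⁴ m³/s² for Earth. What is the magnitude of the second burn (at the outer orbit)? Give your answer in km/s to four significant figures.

r₁ = 6567 km = 6.567×10⁶ m.
r₂ = 42940 km = 4.294×10⁷ m.
Transfer ellipse a_t = (r₁ + r₂)/2 = 2.475×10⁷ m.
At r₁: circular v_c1 = √(μ/r₁) = 7791 m/s; transfer-perigee v_p = √[μ(2/r₁ − 1/a_t)] = 10260 m/s.
At r₂: circular v_c2 = √(μ/r₂) = 3047 m/s; transfer-apogee v_a = √[μ(2/r₂ − 1/a_t)] = 1569 m/s.
Δv₂ = v_c2 − v_a = 1477 m/s.
= 1.477 km/s.

Δv ≈ 1.477 km/s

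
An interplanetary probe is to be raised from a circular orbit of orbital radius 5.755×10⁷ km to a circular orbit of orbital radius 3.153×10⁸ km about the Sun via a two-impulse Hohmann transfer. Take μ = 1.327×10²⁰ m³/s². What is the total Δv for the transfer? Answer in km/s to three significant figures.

r₁ = 5.755×10⁷ km = 5.755×10¹⁰ m.
r₂ = 3.153×10⁸ km = 3.153×10¹¹ m.
Transfer ellipse a_t = (r₁ + r₂)/2 = 1.864×10¹¹ m.
At r₁: circular v_c1 = √(μ/r₁) = 48020 m/s; transfer-perihelion v_p = √[μ(2/r₁ − 1/a_t)] = 62450 m/s.
Δv₁ = v_p − v_c1 = 14430 m/s.
At r₂: circular v_c2 = √(μ/r₂) = 20520 m/s; transfer-aphelion v_a = √[μ(2/r₂ − 1/a_t)] = 11400 m/s.
Δv₂ = v_c2 − v_a = 9117 m/s.
Total Δv = Δv₁ + Δv₂ = 23550 m/s = 23.55 km/s.

Δv_total ≈ 23.5 km/s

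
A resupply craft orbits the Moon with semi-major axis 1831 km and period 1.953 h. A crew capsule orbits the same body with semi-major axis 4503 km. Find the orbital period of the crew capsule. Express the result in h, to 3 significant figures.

Kepler's third law: T² ∝ a³, so T₂ = T₁ (a₂/a₁)^(3/2).
a₂/a₁ = 2.459, (a₂/a₁)^(3/2) = 3.857.
T₂ = 1.953 × 3.857 = 7.532 h.

T₂ ≈ 7.53 h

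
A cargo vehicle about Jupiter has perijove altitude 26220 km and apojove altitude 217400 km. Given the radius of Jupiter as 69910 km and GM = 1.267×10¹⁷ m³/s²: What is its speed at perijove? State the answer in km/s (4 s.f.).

r_p = 69910 + 26220 = 96130 km = 9.6130×10⁷ m.
r_a = 69910 + 217400 = 287310 km = 2.8731×10⁸ m.
Semi-major axis a = (r_p + r_a)/2 = 1.9172×10⁵ km = 1.917×10⁸ m.
Vis-viva: v² = μ(2/r − 1/a) = 1.267×10¹⁷ × (2.081×10⁻⁸ − 5.216×10⁻⁹) = 1.975×10⁹ m²/s².
v = 44440 m/s = 44.44 km/s.

v ≈ 44.44 km/s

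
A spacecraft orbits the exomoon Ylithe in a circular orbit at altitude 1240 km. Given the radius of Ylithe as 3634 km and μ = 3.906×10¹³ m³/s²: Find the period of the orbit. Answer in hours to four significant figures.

r = 3634 + 1240 = 4874.0 km = 4.8740×10⁶ m.
Kepler's third law: T = 2π√(r³/μ) = 2π√((4.874×10⁶)³ / 3.906×10¹³).
r³/μ = 2.964×10⁶ s², so T = 2π × 1.722×10³ = 1.082×10⁴ s.
Converting: 1.082×10⁴ s ÷ 3600 = 3.005 hours.

T ≈ 3.005 hours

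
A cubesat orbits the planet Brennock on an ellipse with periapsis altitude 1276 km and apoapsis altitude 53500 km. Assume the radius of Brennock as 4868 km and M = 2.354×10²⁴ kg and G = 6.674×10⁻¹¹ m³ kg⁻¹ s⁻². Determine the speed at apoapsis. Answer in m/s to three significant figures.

v ≈ 716 m/s

μ = GM = 6.674×10⁻¹¹ × 2.354×10²⁴ = 1.571×10¹⁴ m³/s².
r_p = 4868 + 1276 = 6144.0 km = 6.1440×10⁶ m.
r_a = 4868 + 53500 = 58368 km = 5.8368×10⁷ m.
Semi-major axis a = (r_p + r_a)/2 = 32256 km = 3.226×10⁷ m.
Vis-viva: v² = μ(2/r − 1/a) = 1.571×10¹⁴ × (3.427×10⁻⁸ − 3.100×10⁻⁸) = 5.127×10⁵ m²/s².
v = 716.0 m/s.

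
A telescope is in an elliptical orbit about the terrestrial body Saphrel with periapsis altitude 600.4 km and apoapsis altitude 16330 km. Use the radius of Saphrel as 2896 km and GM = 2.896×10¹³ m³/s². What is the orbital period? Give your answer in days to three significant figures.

r_p = 2896 + 600.4 = 3496.4 km = 3.4964×10⁶ m.
r_a = 2896 + 16330 = 19226 km = 1.9226×10⁷ m.
Semi-major axis a = (r_p + r_a)/2 = (3496.4 + 19226)/2 = 11361 km = 1.136×10⁷ m.
By Kepler's third law T = 2π√(a³/μ) = 2π × 7.116×10³ = 4.471×10⁴ s.
= 0.5175 days.

T ≈ 0.517 days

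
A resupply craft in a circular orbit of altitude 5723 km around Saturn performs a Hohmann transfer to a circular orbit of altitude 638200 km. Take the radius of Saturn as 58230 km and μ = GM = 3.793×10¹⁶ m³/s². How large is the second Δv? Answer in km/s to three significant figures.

r₁ = 58230 + 5723 = 63953 km = 6.3953×10⁷ m.
r₂ = 58230 + 638200 = 696430 km = 6.9643×10⁸ m.
Transfer ellipse a_t = (r₁ + r₂)/2 = 3.802×10⁸ m.
At r₁: circular v_c1 = √(μ/r₁) = 24350 m/s; transfer-perikrone v_p = √[μ(2/r₁ − 1/a_t)] = 32960 m/s.
At r₂: circular v_c2 = √(μ/r₂) = 7380 m/s; transfer-apokrone v_a = √[μ(2/r₂ − 1/a_t)] = 3027 m/s.
Δv₂ = v_c2 − v_a = 4353 m/s.
= 4.353 km/s.

Δv ≈ 4.35 km/s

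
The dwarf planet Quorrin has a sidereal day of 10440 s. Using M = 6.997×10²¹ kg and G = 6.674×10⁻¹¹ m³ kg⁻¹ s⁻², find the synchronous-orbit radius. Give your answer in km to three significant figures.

r_sync ≈ 1090 km

μ = GM = 6.674×10⁻¹¹ × 6.997×10²¹ = 4.670×10¹¹ m³/s².
A synchronous orbit has period T, so by Kepler's third law a = (μT²/4π²)^(1/3).
μT²/4π² = 4.670×10¹¹ × (1.044×10⁴)² / 39.48 = 1.289×10¹⁸ m³.
a = 1.088×10⁶ m = 1088.4 km.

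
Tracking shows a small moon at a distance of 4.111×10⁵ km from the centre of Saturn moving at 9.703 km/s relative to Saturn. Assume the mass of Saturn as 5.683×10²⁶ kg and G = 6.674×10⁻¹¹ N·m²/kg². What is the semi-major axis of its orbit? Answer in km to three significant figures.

a ≈ 4.20×10⁵ km

μ = GM = 6.674×10⁻¹¹ × 5.683×10²⁶ = 3.793×10¹⁶ m³/s².
r = 4.111×10⁸ m.
Vis-viva rearranged: 1/a = 2/r − v²/μ = 4.865×10⁻⁹ − 2.482×10⁻⁹ = 2.383×10⁻⁹ m⁻¹.
a = 4.197×10⁸ m = 4.1969×10⁵ km.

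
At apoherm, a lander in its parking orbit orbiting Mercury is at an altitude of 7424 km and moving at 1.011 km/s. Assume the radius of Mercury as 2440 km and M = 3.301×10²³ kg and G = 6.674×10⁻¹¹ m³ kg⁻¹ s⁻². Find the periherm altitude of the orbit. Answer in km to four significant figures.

periherm altitude ≈ 486.8 km

μ = GM = 6.674×10⁻¹¹ × 3.301×10²³ = 2.203×10¹³ m³/s².
r_a = 2440 + 7424 = 9864.0 km = 9.864×10⁶ m.
Specific energy ε = v²/2 − μ/r = -1.722×10⁶ J/kg, so a = −μ/(2ε) = 6.395×10⁶ m.
The apsides satisfy r_p + r_a = 2a, so the periherm radius is 2a − r_a = 2.927×10⁶ m = 2926.8 km.
Periherm altitude = 2926.8 − 2440 = 486.79 km.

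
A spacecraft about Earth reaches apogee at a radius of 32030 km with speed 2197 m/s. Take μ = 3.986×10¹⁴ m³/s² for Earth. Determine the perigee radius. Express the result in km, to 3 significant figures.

r_a = 3.203×10⁷ m.
Specific energy ε = v²/2 − μ/r = -1.003×10⁷ J/kg, so a = −μ/(2ε) = 1.987×10⁷ m.
The apsides satisfy r_p + r_a = 2a, so the perigee radius is 2a − r_a = 7.706×10⁶ m = 7706.1 km.

perigee radius ≈ 7710 km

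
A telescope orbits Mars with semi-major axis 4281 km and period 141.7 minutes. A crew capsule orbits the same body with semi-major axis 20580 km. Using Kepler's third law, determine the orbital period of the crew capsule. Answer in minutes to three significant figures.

Kepler's third law: T² ∝ a³, so T₂ = T₁ (a₂/a₁)^(3/2).
a₂/a₁ = 4.807, (a₂/a₁)^(3/2) = 10.54.
T₂ = 141.7 × 10.54 = 1494 minutes.

T₂ ≈ 1490 minutes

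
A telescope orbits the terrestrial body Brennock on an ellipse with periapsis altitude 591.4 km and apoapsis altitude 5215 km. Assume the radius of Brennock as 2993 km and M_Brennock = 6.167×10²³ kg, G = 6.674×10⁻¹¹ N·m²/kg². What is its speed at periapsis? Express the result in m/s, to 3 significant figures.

v ≈ 4000 m/s

μ = GM = 6.674×10⁻¹¹ × 6.167×10²³ = 4.116×10¹³ m³/s².
r_p = 2993 + 591.4 = 3584.4 km = 3.5844×10⁶ m.
r_a = 2993 + 5215 = 8208.0 km = 8.2080×10⁶ m.
Semi-major axis a = (r_p + r_a)/2 = 5896.2 km = 5.896×10⁶ m.
Vis-viva: v² = μ(2/r − 1/a) = 4.116×10¹³ × (5.580×10⁻⁷ − 1.696×10⁻⁷) = 1.598×10⁷ m²/s².
v = 3998 m/s.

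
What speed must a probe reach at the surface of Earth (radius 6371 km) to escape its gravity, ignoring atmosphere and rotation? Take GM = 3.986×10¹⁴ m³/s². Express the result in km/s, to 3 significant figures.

r = R = 6.371×10⁶ m.
Escape speed v_esc = √(2μ/r) = √(2 × 3.986×10¹⁴ / 6.371×10⁶) = √(1.251×10⁸) = 11190 m/s.
= 11.19 km/s.

v_esc ≈ 11.2 km/s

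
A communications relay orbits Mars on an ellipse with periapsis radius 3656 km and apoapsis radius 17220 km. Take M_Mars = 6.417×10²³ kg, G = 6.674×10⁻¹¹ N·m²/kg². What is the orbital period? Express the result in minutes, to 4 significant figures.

T ≈ 539.6 minutes

μ = GM = 6.674×10⁻¹¹ × 6.417×10²³ = 4.283×10¹³ m³/s².
Semi-major axis a = (r_p + r_a)/2 = (3656.0 + 17220)/2 = 10438 km = 1.044×10⁷ m.
By Kepler's third law T = 2π√(a³/μ) = 2π × 5.153×10³ = 3.238×10⁴ s.
= 539.6 minutes.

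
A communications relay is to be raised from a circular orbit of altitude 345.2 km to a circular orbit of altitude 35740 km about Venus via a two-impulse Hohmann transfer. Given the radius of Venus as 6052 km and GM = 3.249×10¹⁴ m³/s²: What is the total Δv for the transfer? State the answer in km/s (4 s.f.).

r₁ = 6052 + 345.2 = 6397.2 km = 6.3972×10⁶ m.
r₂ = 6052 + 35740 = 41792 km = 4.1792×10⁷ m.
Transfer ellipse a_t = (r₁ + r₂)/2 = 2.409×10⁷ m.
At r₁: circular v_c1 = √(μ/r₁) = 7127 m/s; transfer-periapsis v_p = √[μ(2/r₁ − 1/a_t)] = 9386 m/s.
Δv₁ = v_p − v_c1 = 2259 m/s.
At r₂: circular v_c2 = √(μ/r₂) = 2788 m/s; transfer-apoapsis v_a = √[μ(2/r₂ − 1/a_t)] = 1437 m/s.
Δv₂ = v_c2 − v_a = 1352 m/s.
Total Δv = Δv₁ + Δv₂ = 3611 m/s = 3.611 km/s.

Δv_total ≈ 3.611 km/s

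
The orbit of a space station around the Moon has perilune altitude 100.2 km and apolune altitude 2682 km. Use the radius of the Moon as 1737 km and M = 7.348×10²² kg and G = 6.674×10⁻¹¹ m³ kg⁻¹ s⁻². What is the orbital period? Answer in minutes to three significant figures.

μ = GM = 6.674×10⁻¹¹ × 7.348×10²² = 4.904×10¹² m³/s².
r_p = 1737 + 100.2 = 1837.2 km = 1.8372×10⁶ m.
r_a = 1737 + 2682 = 4419.0 km = 4.4190×10⁶ m.
Semi-major axis a = (r_p + r_a)/2 = (1837.2 + 4419.0)/2 = 3128.1 km = 3.128×10⁶ m.
By Kepler's third law T = 2π√(a³/μ) = 2π × 2.498×10³ = 1.570×10⁴ s.
= 261.6 minutes.

T ≈ 262 minutes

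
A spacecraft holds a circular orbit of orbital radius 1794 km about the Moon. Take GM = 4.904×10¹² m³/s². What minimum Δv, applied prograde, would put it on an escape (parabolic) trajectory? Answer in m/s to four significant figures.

r = 1794 km = 1.794×10⁶ m.
Circular speed v_c = √(μ/r) = 1653 m/s.
Escape speed v_esc = √(2μ/r) = √2 × v_c = 2338 m/s.
Δv = v_esc − v_c = 684.8 m/s.

Δv ≈ 684.8 m/s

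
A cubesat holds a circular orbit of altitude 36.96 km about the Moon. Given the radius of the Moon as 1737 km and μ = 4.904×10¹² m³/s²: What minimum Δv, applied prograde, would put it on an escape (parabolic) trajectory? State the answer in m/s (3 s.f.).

r = 1737 + 36.96 = 1774.0 km = 1.7740×10⁶ m.
Circular speed v_c = √(μ/r) = 1663 m/s.
Escape speed v_esc = √(2μ/r) = √2 × v_c = 2351 m/s.
Δv = v_esc − v_c = 688.7 m/s.

Δv ≈ 689 m/s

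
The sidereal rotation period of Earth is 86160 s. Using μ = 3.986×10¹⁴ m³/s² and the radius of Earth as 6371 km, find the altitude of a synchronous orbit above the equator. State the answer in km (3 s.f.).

h_sync ≈ 35800 km

A synchronous orbit has period T, so by Kepler's third law a = (μT²/4π²)^(1/3).
μT²/4π² = 3.986×10¹⁴ × (8.616×10⁴)² / 39.48 = 7.495×10²² m³.
a = 4.216×10⁷ m = 42163 km.
Altitude h = a − R = 42163 − 6371 = 35792 km.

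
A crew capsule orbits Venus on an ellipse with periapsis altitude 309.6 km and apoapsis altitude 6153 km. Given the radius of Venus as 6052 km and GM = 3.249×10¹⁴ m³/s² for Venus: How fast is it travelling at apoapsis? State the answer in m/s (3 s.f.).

v ≈ 4270 m/s

r_p = 6052 + 309.6 = 6361.6 km = 6.3616×10⁶ m.
r_a = 6052 + 6153 = 12205 km = 1.2205×10⁷ m.
Semi-major axis a = (r_p + r_a)/2 = 9283.3 km = 9.283×10⁶ m.
Vis-viva: v² = μ(2/r − 1/a) = 3.249×10¹⁴ × (1.639×10⁻⁷ − 1.077×10⁻⁷) = 1.824×10⁷ m²/s².
v = 4271 m/s.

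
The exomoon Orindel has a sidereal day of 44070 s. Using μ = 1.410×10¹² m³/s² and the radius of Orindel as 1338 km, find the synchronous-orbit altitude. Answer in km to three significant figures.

h_sync ≈ 2770 km

A synchronous orbit has period T, so by Kepler's third law a = (μT²/4π²)^(1/3).
μT²/4π² = 1.410×10¹² × (4.407×10⁴)² / 39.48 = 6.937×10¹⁹ m³.
a = 4.109×10⁶ m = 4108.8 km.
Altitude h = a − R = 4108.8 − 1338 = 2770.8 km.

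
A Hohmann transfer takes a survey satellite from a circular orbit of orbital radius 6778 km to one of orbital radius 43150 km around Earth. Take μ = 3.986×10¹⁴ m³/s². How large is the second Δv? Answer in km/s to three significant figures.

r₁ = 6778 km = 6.778×10⁶ m.
r₂ = 43150 km = 4.315×10⁷ m.
Transfer ellipse a_t = (r₁ + r₂)/2 = 2.496×10⁷ m.
At r₁: circular v_c1 = √(μ/r₁) = 7669 m/s; transfer-perigee v_p = √[μ(2/r₁ − 1/a_t)] = 10080 m/s.
At r₂: circular v_c2 = √(μ/r₂) = 3039 m/s; transfer-apogee v_a = √[μ(2/r₂ − 1/a_t)] = 1584 m/s.
Δv₂ = v_c2 − v_a = 1456 m/s.
= 1.456 km/s.

Δv ≈ 1.46 km/s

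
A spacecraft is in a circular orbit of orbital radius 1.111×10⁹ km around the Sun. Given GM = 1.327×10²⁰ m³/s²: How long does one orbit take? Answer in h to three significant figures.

r = 1.111×10⁹ km = 1.111×10¹² m.
Kepler's third law: T = 2π√(r³/μ) = 2π√((1.111×10¹²)³ / 1.327×10²⁰).
r³/μ = 1.033×10¹⁶ s², so T = 2π × 1.017×10⁸ = 6.387×10⁸ s.
Converting: 6.387×10⁸ s ÷ 3600 = 1.774×10⁵ h.

T ≈ 177000 h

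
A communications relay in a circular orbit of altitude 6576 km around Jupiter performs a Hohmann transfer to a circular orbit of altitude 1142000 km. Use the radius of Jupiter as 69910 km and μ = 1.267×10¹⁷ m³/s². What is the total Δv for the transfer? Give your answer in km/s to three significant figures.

Δv_total ≈ 21.8 km/s

r₁ = 69910 + 6576 = 76486 km = 7.6486×10⁷ m.
r₂ = 69910 + 1142000 = 1211900 km = 1.2119×10⁹ m.
Transfer ellipse a_t = (r₁ + r₂)/2 = 6.442×10⁸ m.
At r₁: circular v_c1 = √(μ/r₁) = 40700 m/s; transfer-perijove v_p = √[μ(2/r₁ − 1/a_t)] = 55820 m/s.
Δv₁ = v_p − v_c1 = 15120 m/s.
At r₂: circular v_c2 = √(μ/r₂) = 10220 m/s; transfer-apojove v_a = √[μ(2/r₂ − 1/a_t)] = 3523 m/s.
Δv₂ = v_c2 − v_a = 6702 m/s.
Total Δv = Δv₁ + Δv₂ = 21830 m/s = 21.83 km/s.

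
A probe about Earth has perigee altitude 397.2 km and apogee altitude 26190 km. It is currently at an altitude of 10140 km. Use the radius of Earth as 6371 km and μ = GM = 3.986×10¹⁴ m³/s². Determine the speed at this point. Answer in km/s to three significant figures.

v ≈ 5.29 km/s

r_p = 6371 + 397.2 = 6768.2 km = 6.7682×10⁶ m.
r_a = 6371 + 26190 = 32561 km = 3.2561×10⁷ m.
r = 6371 + 10140 = 16511 km = 1.651×10⁷ m.
Semi-major axis a = (r_p + r_a)/2 = 19665 km = 1.966×10⁷ m.
Vis-viva: v² = μ(2/r − 1/a) = 3.986×10¹⁴ × (1.211×10⁻⁷ − 5.085×10⁻⁸) = 2.801×10⁷ m²/s².
v = 5293 m/s = 5.293 km/s.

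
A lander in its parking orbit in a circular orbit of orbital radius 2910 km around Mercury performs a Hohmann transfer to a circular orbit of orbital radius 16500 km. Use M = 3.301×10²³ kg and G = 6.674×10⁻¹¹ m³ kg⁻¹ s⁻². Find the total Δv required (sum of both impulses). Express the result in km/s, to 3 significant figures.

Δv_total ≈ 1.36 km/s

μ = GM = 6.674×10⁻¹¹ × 3.301×10²³ = 2.203×10¹³ m³/s².
r₁ = 2910 km = 2.910×10⁶ m.
r₂ = 16500 km = 1.650×10⁷ m.
Transfer ellipse a_t = (r₁ + r₂)/2 = 9.705×10⁶ m.
At r₁: circular v_c1 = √(μ/r₁) = 2751 m/s; transfer-periherm v_p = √[μ(2/r₁ − 1/a_t)] = 3588 m/s.
Δv₁ = v_p − v_c1 = 836.2 m/s.
At r₂: circular v_c2 = √(μ/r₂) = 1156 m/s; transfer-apoherm v_a = √[μ(2/r₂ − 1/a_t)] = 632.7 m/s.
Δv₂ = v_c2 − v_a = 522.8 m/s.
Total Δv = Δv₁ + Δv₂ = 1359 m/s = 1.359 km/s.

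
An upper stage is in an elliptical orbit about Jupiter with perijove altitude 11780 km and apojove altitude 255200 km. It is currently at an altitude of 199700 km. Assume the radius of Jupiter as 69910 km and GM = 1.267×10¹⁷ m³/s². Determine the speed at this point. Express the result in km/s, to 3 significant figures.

v ≈ 17.8 km/s

r_p = 69910 + 11780 = 81690 km = 8.1690×10⁷ m.
r_a = 69910 + 255200 = 325110 km = 3.2511×10⁸ m.
r = 69910 + 199700 = 2.6961×10⁵ km = 2.696×10⁸ m.
Semi-major axis a = (r_p + r_a)/2 = 2.0340×10⁵ km = 2.034×10⁸ m.
Vis-viva: v² = μ(2/r − 1/a) = 1.267×10¹⁷ × (7.418×10⁻⁹ − 4.916×10⁻⁹) = 3.170×10⁸ m²/s².
v = 17800 m/s = 17.80 km/s.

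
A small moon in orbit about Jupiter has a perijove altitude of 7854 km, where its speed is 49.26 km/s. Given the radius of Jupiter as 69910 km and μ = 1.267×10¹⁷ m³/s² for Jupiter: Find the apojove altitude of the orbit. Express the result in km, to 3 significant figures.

r_p = 69910 + 7854 = 77764 km = 7.776×10⁷ m.
Specific energy ε = v²/2 − μ/r = -4.160×10⁸ J/kg, so a = −μ/(2ε) = 1.523×10⁸ m.
The apsides satisfy r_p + r_a = 2a, so the apojove radius is 2a − r_p = 2.268×10⁸ m = 2.2679×10⁵ km.
Apojove altitude = 2.2679×10⁵ − 69910 = 1.5688×10⁵ km.

apojove altitude ≈ 1.57×10⁵ km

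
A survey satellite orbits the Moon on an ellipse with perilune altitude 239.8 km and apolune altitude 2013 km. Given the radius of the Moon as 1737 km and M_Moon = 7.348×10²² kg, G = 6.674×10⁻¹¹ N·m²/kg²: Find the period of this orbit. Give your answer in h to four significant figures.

μ = GM = 6.674×10⁻¹¹ × 7.348×10²² = 4.904×10¹² m³/s².
r_p = 1737 + 239.8 = 1976.8 km = 1.9768×10⁶ m.
r_a = 1737 + 2013 = 3750.0 km = 3.7500×10⁶ m.
Semi-major axis a = (r_p + r_a)/2 = (1976.8 + 3750.0)/2 = 2863.4 km = 2.863×10⁶ m.
By Kepler's third law T = 2π√(a³/μ) = 2π × 2.188×10³ = 1.375×10⁴ s.
= 3.819 h.

T ≈ 3.819 h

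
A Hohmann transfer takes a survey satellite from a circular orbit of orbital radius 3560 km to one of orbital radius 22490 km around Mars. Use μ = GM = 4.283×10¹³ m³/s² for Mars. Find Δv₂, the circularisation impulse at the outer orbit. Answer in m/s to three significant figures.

r₁ = 3560 km = 3.560×10⁶ m.
r₂ = 22490 km = 2.249×10⁷ m.
Transfer ellipse a_t = (r₁ + r₂)/2 = 1.302×10⁷ m.
At r₁: circular v_c1 = √(μ/r₁) = 3469 m/s; transfer-periapsis v_p = √[μ(2/r₁ − 1/a_t)] = 4558 m/s.
At r₂: circular v_c2 = √(μ/r₂) = 1380 m/s; transfer-apoapsis v_a = √[μ(2/r₂ − 1/a_t)] = 721.5 m/s.
Δv₂ = v_c2 − v_a = 658.5 m/s.

Δv ≈ 659 m/s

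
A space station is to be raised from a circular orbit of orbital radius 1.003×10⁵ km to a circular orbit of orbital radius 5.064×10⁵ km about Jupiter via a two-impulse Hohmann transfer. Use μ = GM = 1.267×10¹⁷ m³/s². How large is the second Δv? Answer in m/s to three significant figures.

r₁ = 1.003×10⁵ km = 1.003×10⁸ m.
r₂ = 5.064×10⁵ km = 5.064×10⁸ m.
Transfer ellipse a_t = (r₁ + r₂)/2 = 3.034×10⁸ m.
At r₁: circular v_c1 = √(μ/r₁) = 35540 m/s; transfer-perijove v_p = √[μ(2/r₁ − 1/a_t)] = 45920 m/s.
At r₂: circular v_c2 = √(μ/r₂) = 15820 m/s; transfer-apojove v_a = √[μ(2/r₂ − 1/a_t)] = 9095 m/s.
Δv₂ = v_c2 − v_a = 6722 m/s.

Δv ≈ 6720 m/s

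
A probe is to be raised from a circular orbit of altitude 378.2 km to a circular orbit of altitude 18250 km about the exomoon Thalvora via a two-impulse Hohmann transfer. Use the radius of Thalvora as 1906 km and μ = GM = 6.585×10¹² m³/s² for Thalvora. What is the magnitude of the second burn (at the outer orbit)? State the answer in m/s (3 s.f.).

Δv ≈ 314 m/s

r₁ = 1906 + 378.2 = 2284.2 km = 2.2842×10⁶ m.
r₂ = 1906 + 18250 = 20156 km = 2.0156×10⁷ m.
Transfer ellipse a_t = (r₁ + r₂)/2 = 1.122×10⁷ m.
At r₁: circular v_c1 = √(μ/r₁) = 1698 m/s; transfer-periapsis v_p = √[μ(2/r₁ − 1/a_t)] = 2276 m/s.
At r₂: circular v_c2 = √(μ/r₂) = 571.6 m/s; transfer-apoapsis v_a = √[μ(2/r₂ − 1/a_t)] = 257.9 m/s.
Δv₂ = v_c2 − v_a = 313.7 m/s.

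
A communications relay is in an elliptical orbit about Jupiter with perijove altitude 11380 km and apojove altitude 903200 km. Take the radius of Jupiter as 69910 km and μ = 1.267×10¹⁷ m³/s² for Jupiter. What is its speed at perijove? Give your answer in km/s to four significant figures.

v ≈ 53.64 km/s

r_p = 69910 + 11380 = 81290 km = 8.1290×10⁷ m.
r_a = 69910 + 903200 = 973110 km = 9.7311×10⁸ m.
Semi-major axis a = (r_p + r_a)/2 = 5.2720×10⁵ km = 5.272×10⁸ m.
Vis-viva: v² = μ(2/r − 1/a) = 1.267×10¹⁷ × (2.460×10⁻⁸ − 1.897×10⁻⁹) = 2.877×10⁹ m²/s².
v = 53640 m/s = 53.64 km/s.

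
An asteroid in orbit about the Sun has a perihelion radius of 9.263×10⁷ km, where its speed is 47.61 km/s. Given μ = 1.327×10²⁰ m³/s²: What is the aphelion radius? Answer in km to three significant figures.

r_p = 9.263×10¹⁰ m.
Specific energy ε = v²/2 − μ/r = -2.992×10⁸ J/kg, so a = −μ/(2ε) = 2.217×10¹¹ m.
The apsides satisfy r_p + r_a = 2a, so the aphelion radius is 2a − r_p = 3.508×10¹¹ m = 3.5085×10⁸ km.

aphelion radius ≈ 3.51×10⁸ km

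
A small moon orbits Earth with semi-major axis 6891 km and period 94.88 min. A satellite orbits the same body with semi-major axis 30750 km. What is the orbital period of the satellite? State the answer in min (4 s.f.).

Kepler's third law: T² ∝ a³, so T₂ = T₁ (a₂/a₁)^(3/2).
a₂/a₁ = 4.462, (a₂/a₁)^(3/2) = 9.426.
T₂ = 94.88 × 9.426 = 894.4 min.

T₂ ≈ 894.4 min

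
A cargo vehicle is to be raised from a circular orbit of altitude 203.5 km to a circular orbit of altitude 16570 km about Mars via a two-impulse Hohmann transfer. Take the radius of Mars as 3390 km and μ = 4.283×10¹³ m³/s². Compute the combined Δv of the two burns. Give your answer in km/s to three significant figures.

r₁ = 3390 + 203.5 = 3593.5 km = 3.5935×10⁶ m.
r₂ = 3390 + 16570 = 19960 km = 1.9960×10⁷ m.
Transfer ellipse a_t = (r₁ + r₂)/2 = 1.178×10⁷ m.
At r₁: circular v_c1 = √(μ/r₁) = 3452 m/s; transfer-periapsis v_p = √[μ(2/r₁ − 1/a_t)] = 4495 m/s.
Δv₁ = v_p − v_c1 = 1042 m/s.
At r₂: circular v_c2 = √(μ/r₂) = 1465 m/s; transfer-apoapsis v_a = √[μ(2/r₂ − 1/a_t)] = 809.2 m/s.
Δv₂ = v_c2 − v_a = 655.7 m/s.
Total Δv = Δv₁ + Δv₂ = 1698 m/s = 1.698 km/s.

Δv_total ≈ 1.70 km/s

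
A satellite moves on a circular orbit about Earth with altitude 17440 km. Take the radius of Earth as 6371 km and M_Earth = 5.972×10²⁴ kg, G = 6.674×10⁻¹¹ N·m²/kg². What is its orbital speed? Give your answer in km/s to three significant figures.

μ = GM = 6.674×10⁻¹¹ × 5.972×10²⁴ = 3.986×10¹⁴ m³/s².
r = 6371 + 17440 = 23811 km = 2.3811×10⁷ m.
For a circular orbit v = √(μ/r) = √(3.986×10¹⁴ / 2.381×10⁷) = √(1.674×10⁷) = 4091 m/s.
That is 4.091 km/s.

v ≈ 4.09 km/s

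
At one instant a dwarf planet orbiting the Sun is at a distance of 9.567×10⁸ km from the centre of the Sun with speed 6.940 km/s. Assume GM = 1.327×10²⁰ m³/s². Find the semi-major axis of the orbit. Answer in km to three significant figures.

r = 9.567×10¹¹ m.
Specific orbital energy ε = v²/2 − μ/r = (6940)²/2 − 1.327×10²⁰/9.567×10¹¹ = -1.146×10⁸ J/kg.
Since ε = −μ/(2a), a = −μ/(2ε) = 5.788×10¹¹ m = 5.7885×10⁸ km.

a ≈ 5.79×10⁸ km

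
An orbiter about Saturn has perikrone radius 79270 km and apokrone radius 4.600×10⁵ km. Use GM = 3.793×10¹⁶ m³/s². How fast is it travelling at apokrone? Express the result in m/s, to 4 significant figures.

Semi-major axis a = (r_p + r_a)/2 = 2.6964×10⁵ km = 2.696×10⁸ m.
Vis-viva: v² = μ(2/r − 1/a) = 3.793×10¹⁶ × (4.348×10⁻⁹ − 3.709×10⁻⁹) = 2.424×10⁷ m²/s².
v = 4924 m/s.

v ≈ 4924 m/s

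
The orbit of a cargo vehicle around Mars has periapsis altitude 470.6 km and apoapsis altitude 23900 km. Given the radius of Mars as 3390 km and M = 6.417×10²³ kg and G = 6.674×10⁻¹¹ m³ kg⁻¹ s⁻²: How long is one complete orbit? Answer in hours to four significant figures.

μ = GM = 6.674×10⁻¹¹ × 6.417×10²³ = 4.283×10¹³ m³/s².
r_p = 3390 + 470.6 = 3860.6 km = 3.8606×10⁶ m.
r_a = 3390 + 23900 = 27290 km = 2.7290×10⁷ m.
Semi-major axis a = (r_p + r_a)/2 = (3860.6 + 27290)/2 = 15575 km = 1.558×10⁷ m.
By Kepler's third law T = 2π√(a³/μ) = 2π × 9.393×10³ = 5.902×10⁴ s.
= 16.39 hours.

T ≈ 16.39 hours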